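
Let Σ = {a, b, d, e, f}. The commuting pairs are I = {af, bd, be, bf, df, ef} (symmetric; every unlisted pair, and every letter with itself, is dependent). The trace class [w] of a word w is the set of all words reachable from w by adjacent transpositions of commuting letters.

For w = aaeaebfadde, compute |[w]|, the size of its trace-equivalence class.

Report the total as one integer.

22

#0=a has no predecessor
#1=a depends on [0:a]
#2=e depends on [1:a]
#3=a depends on [2:e]
#4=e depends on [3:a]
#5=b depends on [3:a]
#6=f has no predecessor
#7=a depends on [4:e, 5:b]
#8=d depends on [7:a]
#9=d depends on [8:d]
#10=e depends on [9:d]
sources: [0:a, 6:f]
N(rest) = Σ N(rest − s) over sources s of rest; N(one piece) = 1:
  size 1 → [6]=1  [10]=1
  size 2 → [6,10]=2  [9,10]=1
  size 3 → [6,9,10]=3  [8,9,10]=1
  size 4 → [6,8,9,10]=4  [7,8,9,10]=1
  size 5 → [4,7,8,9,10]=1  [5,7,8,9,10]=1  [6,7,8,9,10]=5
  size 6 → [4,5,7,8,9,10]=2  [4,6,7,8,9,10]=6  [5,6,7,8,9,10]=6
  size 7 → [3,4,5,7,8,9,10]=2  [4,5,6,7,8,9,10]=14
  size 8 → [2,3,4,5,7,8,9,10]=2  [3,4,5,6,7,8,9,10]=16
  size 9 → [1,2,3,4,5,7,8,9,10]=2  [2,3,4,5,6,7,8,9,10]=18
  first=0(a) contributes 20
  first=6(f) contributes 2
|[w]| = 22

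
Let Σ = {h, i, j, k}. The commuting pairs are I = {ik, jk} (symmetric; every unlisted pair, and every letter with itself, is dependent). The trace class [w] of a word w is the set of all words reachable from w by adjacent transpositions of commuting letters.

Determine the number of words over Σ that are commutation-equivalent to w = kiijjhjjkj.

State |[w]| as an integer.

drop 0:k onto floor
drop 1:i onto floor
drop 2:i onto {1:i}
drop 3:j onto {2:i}
drop 4:j onto {3:j}
drop 5:h onto {0:k, 4:j}
drop 6:j onto {5:h}
drop 7:j onto {6:j}
drop 8:k onto {5:h}
drop 9:j onto {7:j}
ground layer = {0:k, 1:i}
drop-orders for the pieces not yet dropped (sum over which currently-grounded one goes next):
  1 to go: {8} 1  {9} 1
  2 to go: {7,9} 1  {8,9} 2
  3 to go: {6,7,9} 1  {7,8,9} 3
  4 to go: {6,7,8,9} 4
  5 to go: {5,6,7,8,9} 4
  6 to go: {0,5,6,7,8,9} 4  {4,5,6,7,8,9} 4
  7 to go: {0,4,5,6,7,8,9} 8  {3,4,5,6,7,8,9} 4
  8 to go: {0,3,4,5,6,7,8,9} 12  {2,3,4,5,6,7,8,9} 4
  if 0:k drops first: 4 orders
  if 1:i drops first: 16 orders
heap linearizations: 20

20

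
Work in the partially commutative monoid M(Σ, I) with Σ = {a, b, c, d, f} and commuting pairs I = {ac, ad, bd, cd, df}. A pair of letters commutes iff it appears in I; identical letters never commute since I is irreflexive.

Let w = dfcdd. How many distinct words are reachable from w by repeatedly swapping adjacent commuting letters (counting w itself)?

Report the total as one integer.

10

piece 0:d — minimal
piece 1:f — minimal
piece 2:c rests on {1:f}
piece 3:d rests on {0:d}
piece 4:d rests on {3:d}
minimal pieces: {0:d, 1:f}
ways to finish when only these pieces remain (= sum over removing one remaining piece with nothing left below it):
  1 left: {2}→1  {4}→1
  2 left: {1,2}→1  {2,4}→2  {3,4}→1
  3 left: {0,3,4}→1  {1,2,4}→3  {2,3,4}→3
  placing 0:d first → 6 extensions
  placing 1:f first → 4 extensions
total linear extensions = 10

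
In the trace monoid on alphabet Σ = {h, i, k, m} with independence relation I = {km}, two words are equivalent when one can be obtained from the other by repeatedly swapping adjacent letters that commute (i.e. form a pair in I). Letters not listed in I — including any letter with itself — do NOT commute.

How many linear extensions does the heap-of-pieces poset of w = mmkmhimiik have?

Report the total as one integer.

0(m) covers ∅
1(m) covers 0:m
2(k) covers ∅
3(m) covers 1:m
4(h) covers 2:k, 3:m
5(i) covers 4:h
6(m) covers 5:i
7(i) covers 6:m
8(i) covers 7:i
9(k) covers 8:i
floor of heap: 0:m, 2:k
completions by unplaced set U, small U first (add the entries for U minus each lowest piece of U):
  |U|=1: {9}:1
  |U|=2: {8,9}:1
  |U|=3: {7,8,9}:1
  |U|=4: {6,7,8,9}:1
  |U|=5: {5,6,7,8,9}:1
  |U|=6: {4,5,6,7,8,9}:1
  |U|=7: {2,4,5,6,7,8,9}:1  {3,4,5,6,7,8,9}:1
  |U|=8: {1,3,4,5,6,7,8,9}:1  {2,3,4,5,6,7,8,9}:2
  start at 0(m): 3
  start at 2(k): 1
sum over floor = 4

4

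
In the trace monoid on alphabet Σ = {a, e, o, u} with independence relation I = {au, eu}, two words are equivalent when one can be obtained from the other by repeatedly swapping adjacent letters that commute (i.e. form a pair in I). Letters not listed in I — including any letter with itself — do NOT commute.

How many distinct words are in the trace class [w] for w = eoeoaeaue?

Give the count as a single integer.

5

drop 0:e onto floor
drop 1:o onto {0:e}
drop 2:e onto {1:o}
drop 3:o onto {2:e}
drop 4:a onto {3:o}
drop 5:e onto {4:a}
drop 6:a onto {5:e}
drop 7:u onto {3:o}
drop 8:e onto {6:a}
ground layer = {0:e}
drop-orders for the pieces not yet dropped (sum over which currently-grounded one goes next):
  1 to go: {7} 1  {8} 1
  2 to go: {6,8} 1  {7,8} 2
  3 to go: {5,6,8} 1  {6,7,8} 3
  4 to go: {4,5,6,8} 1  {5,6,7,8} 4
  5 to go: {4,5,6,7,8} 5
  6 to go: {3,4,5,6,7,8} 5
  7 to go: {2,3,4,5,6,7,8} 5
  if 0:e drops first: 5 orders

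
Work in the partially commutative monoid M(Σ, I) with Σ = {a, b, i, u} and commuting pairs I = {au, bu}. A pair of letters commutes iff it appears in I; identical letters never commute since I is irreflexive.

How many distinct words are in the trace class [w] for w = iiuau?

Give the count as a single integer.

3

0(i) covers ∅
1(i) covers 0:i
2(u) covers 1:i
3(a) covers 1:i
4(u) covers 2:u
floor of heap: 0:i
completions by unplaced set U, small U first (add the entries for U minus each lowest piece of U):
  |U|=1: {3}:1  {4}:1
  |U|=2: {2,4}:1  {3,4}:2
  |U|=3: {2,3,4}:3
  start at 0(i): 3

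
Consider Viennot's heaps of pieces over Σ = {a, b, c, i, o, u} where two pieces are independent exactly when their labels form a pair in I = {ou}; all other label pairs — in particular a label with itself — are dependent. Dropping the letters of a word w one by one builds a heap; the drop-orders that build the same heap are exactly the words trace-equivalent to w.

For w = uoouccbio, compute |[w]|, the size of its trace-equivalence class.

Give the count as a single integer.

6

drop 0:u onto floor
drop 1:o onto floor
drop 2:o onto {1:o}
drop 3:u onto {0:u}
drop 4:c onto {2:o, 3:u}
drop 5:c onto {4:c}
drop 6:b onto {5:c}
drop 7:i onto {6:b}
drop 8:o onto {7:i}
ground layer = {0:u, 1:o}
drop-orders for the pieces not yet dropped (sum over which currently-grounded one goes next):
  1 to go: {8} 1
  2 to go: {7,8} 1
  3 to go: {6,7,8} 1
  4 to go: {5,6,7,8} 1
  5 to go: {4,5,6,7,8} 1
  6 to go: {2,4,5,6,7,8} 1  {3,4,5,6,7,8} 1
  7 to go: {0,3,4,5,6,7,8} 1  {1,2,4,5,6,7,8} 1  {2,3,4,5,6,7,8} 2
  if 0:u drops first: 3 orders
  if 1:o drops first: 3 orders
heap linearizations: 6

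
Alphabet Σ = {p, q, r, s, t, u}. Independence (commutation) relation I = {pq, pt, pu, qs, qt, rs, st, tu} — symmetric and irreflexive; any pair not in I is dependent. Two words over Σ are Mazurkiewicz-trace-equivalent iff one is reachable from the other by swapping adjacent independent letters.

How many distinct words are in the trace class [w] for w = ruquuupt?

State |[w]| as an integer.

0(r) covers ∅
1(u) covers 0:r
2(q) covers 1:u
3(u) covers 2:q
4(u) covers 3:u
5(u) covers 4:u
6(p) covers 0:r
7(t) covers 0:r
floor of heap: 0:r
completions by unplaced set U, small U first (add the entries for U minus each lowest piece of U):
  |U|=1: {5}:1  {6}:1  {7}:1
  |U|=2: {4,5}:1  {5,6}:2  {5,7}:2  {6,7}:2
  |U|=3: {3,4,5}:1  {4,5,6}:3  {4,5,7}:3  {5,6,7}:6
  |U|=4: {2,3,4,5}:1  {3,4,5,6}:4  {3,4,5,7}:4  {4,5,6,7}:12
  |U|=5: {1,2,3,4,5}:1  {2,3,4,5,6}:5  {2,3,4,5,7}:5  {3,4,5,6,7}:20
  |U|=6: {1,2,3,4,5,6}:6  {1,2,3,4,5,7}:6  {2,3,4,5,6,7}:30
  start at 0(r): 42

42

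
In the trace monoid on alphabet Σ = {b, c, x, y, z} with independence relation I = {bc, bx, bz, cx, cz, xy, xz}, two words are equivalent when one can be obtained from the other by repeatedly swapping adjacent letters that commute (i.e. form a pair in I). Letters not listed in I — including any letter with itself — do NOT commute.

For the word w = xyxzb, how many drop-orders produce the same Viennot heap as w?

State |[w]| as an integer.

20

piece 0:x — minimal
piece 1:y — minimal
piece 2:x rests on {0:x}
piece 3:z rests on {1:y}
piece 4:b rests on {1:y}
minimal pieces: {0:x, 1:y}
ways to finish when only these pieces remain (= sum over removing one remaining piece with nothing left below it):
  1 left: {2}→1  {3}→1  {4}→1
  2 left: {0,2}→1  {2,3}→2  {2,4}→2  {3,4}→2
  3 left: {0,2,3}→3  {0,2,4}→3  {1,3,4}→2  {2,3,4}→6
  placing 0:x first → 8 extensions
  placing 1:y first → 12 extensions
total linear extensions = 20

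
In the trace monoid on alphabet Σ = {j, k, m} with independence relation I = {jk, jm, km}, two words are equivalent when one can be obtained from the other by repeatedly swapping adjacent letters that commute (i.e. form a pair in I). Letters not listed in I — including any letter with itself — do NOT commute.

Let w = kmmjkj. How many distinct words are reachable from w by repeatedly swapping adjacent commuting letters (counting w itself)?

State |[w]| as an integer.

90

0(k) covers ∅
1(m) covers ∅
2(m) covers 1:m
3(j) covers ∅
4(k) covers 0:k
5(j) covers 3:j
floor of heap: 0:k, 1:m, 3:j
completions by unplaced set U, small U first (add the entries for U minus each lowest piece of U):
  |U|=1: {2}:1  {4}:1  {5}:1
  |U|=2: {0,4}:1  {1,2}:1  {2,4}:2  {2,5}:2  {3,5}:1  {4,5}:2
  |U|=3: {0,2,4}:3  {0,4,5}:3  {1,2,4}:3  {1,2,5}:3  {2,3,5}:3  {2,4,5}:6  {3,4,5}:3
  |U|=4: {0,1,2,4}:6  {0,2,4,5}:12  {0,3,4,5}:6  {1,2,3,5}:6  {1,2,4,5}:12  {2,3,4,5}:12
  start at 0(k): 30
  start at 1(m): 30
  start at 3(j): 30
sum over floor = 90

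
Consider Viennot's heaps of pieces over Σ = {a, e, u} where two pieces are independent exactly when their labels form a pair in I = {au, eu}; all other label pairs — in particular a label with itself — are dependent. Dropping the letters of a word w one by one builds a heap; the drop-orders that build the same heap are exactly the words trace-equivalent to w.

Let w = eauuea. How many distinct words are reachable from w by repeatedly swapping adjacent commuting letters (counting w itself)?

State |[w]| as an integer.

15

drop 0:e onto floor
drop 1:a onto {0:e}
drop 2:u onto floor
drop 3:u onto {2:u}
drop 4:e onto {1:a}
drop 5:a onto {4:e}
ground layer = {0:e, 2:u}
drop-orders for the pieces not yet dropped (sum over which currently-grounded one goes next):
  1 to go: {3} 1  {5} 1
  2 to go: {2,3} 1  {3,5} 2  {4,5} 1
  3 to go: {1,4,5} 1  {2,3,5} 3  {3,4,5} 3
  4 to go: {0,1,4,5} 1  {1,3,4,5} 4  {2,3,4,5} 6
  if 0:e drops first: 10 orders
  if 2:u drops first: 5 orders
heap linearizations: 15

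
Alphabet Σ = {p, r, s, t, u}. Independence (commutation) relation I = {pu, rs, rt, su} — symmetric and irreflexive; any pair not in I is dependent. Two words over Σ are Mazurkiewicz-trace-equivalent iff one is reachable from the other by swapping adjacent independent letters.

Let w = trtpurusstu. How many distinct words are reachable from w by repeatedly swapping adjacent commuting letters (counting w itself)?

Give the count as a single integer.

48

0(t) covers ∅
1(r) covers ∅
2(t) covers 0:t
3(p) covers 1:r, 2:t
4(u) covers 1:r, 2:t
5(r) covers 3:p, 4:u
6(u) covers 5:r
7(s) covers 3:p
8(s) covers 7:s
9(t) covers 6:u, 8:s
10(u) covers 9:t
floor of heap: 0:t, 1:r
completions by unplaced set U, small U first (add the entries for U minus each lowest piece of U):
  |U|=1: {10}:1
  |U|=2: {9,10}:1
  |U|=3: {6,9,10}:1  {8,9,10}:1
  |U|=4: {5,6,9,10}:1  {6,8,9,10}:2  {7,8,9,10}:1
  |U|=5: {4,5,6,9,10}:1  {5,6,8,9,10}:3  {6,7,8,9,10}:3
  |U|=6: {4,5,6,8,9,10}:4  {5,6,7,8,9,10}:6
  |U|=7: {3,5,6,7,8,9,10}:6  {4,5,6,7,8,9,10}:10
  |U|=8: {3,4,5,6,7,8,9,10}:16
  |U|=9: {1,3,4,5,6,7,8,9,10}:16  {2,3,4,5,6,7,8,9,10}:16
  start at 0(t): 32
  start at 1(r): 16
sum over floor = 48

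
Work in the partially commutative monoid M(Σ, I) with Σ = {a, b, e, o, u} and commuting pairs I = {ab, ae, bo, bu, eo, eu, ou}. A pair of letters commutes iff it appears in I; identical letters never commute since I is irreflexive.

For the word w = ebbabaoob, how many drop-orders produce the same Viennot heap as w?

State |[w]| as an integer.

piece 0:e — minimal
piece 1:b rests on {0:e}
piece 2:b rests on {1:b}
piece 3:a — minimal
piece 4:b rests on {2:b}
piece 5:a rests on {3:a}
piece 6:o rests on {5:a}
piece 7:o rests on {6:o}
piece 8:b rests on {4:b}
minimal pieces: {0:e, 3:a}
ways to finish when only these pieces remain (= sum over removing one remaining piece with nothing left below it):
  1 left: {7}→1  {8}→1
  2 left: {4,8}→1  {6,7}→1  {7,8}→2
  3 left: {2,4,8}→1  {4,7,8}→3  {5,6,7}→1  {6,7,8}→3
  4 left: {1,2,4,8}→1  {2,4,7,8}→4  {3,5,6,7}→1  {4,6,7,8}→6  {5,6,7,8}→4
  5 left: {0,1,2,4,8}→1  {1,2,4,7,8}→5  {2,4,6,7,8}→10  {3,5,6,7,8}→5  {4,5,6,7,8}→10
  6 left: {0,1,2,4,7,8}→6  {1,2,4,6,7,8}→15  {2,4,5,6,7,8}→20  {3,4,5,6,7,8}→15
  7 left: {0,1,2,4,6,7,8}→21  {1,2,4,5,6,7,8}→35  {2,3,4,5,6,7,8}→35
  placing 0:e first → 70 extensions
  placing 3:a first → 56 extensions
total linear extensions = 126

126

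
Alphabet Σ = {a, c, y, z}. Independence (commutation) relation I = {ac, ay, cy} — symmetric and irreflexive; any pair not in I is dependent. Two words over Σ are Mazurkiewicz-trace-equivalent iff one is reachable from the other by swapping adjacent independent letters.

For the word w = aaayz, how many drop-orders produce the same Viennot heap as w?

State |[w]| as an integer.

piece 0:a — minimal
piece 1:a rests on {0:a}
piece 2:a rests on {1:a}
piece 3:y — minimal
piece 4:z rests on {2:a, 3:y}
minimal pieces: {0:a, 3:y}
ways to finish when only these pieces remain (= sum over removing one remaining piece with nothing left below it):
  1 left: {4}→1
  2 left: {2,4}→1  {3,4}→1
  3 left: {1,2,4}→1  {2,3,4}→2
  placing 0:a first → 3 extensions
  placing 3:y first → 1 extensions
total linear extensions = 4

4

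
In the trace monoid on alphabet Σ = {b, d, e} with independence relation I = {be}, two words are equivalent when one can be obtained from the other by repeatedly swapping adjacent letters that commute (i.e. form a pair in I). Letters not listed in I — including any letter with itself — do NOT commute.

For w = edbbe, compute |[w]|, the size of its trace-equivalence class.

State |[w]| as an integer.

0(e) covers ∅
1(d) covers 0:e
2(b) covers 1:d
3(b) covers 2:b
4(e) covers 1:d
floor of heap: 0:e
completions by unplaced set U, small U first (add the entries for U minus each lowest piece of U):
  |U|=1: {3}:1  {4}:1
  |U|=2: {2,3}:1  {3,4}:2
  |U|=3: {2,3,4}:3
  start at 0(e): 3

3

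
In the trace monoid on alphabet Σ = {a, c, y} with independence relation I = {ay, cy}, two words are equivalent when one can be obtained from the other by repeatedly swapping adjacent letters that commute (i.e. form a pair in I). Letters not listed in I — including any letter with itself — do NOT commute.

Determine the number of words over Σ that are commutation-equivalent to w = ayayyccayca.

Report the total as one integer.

330

drop 0:a onto floor
drop 1:y onto floor
drop 2:a onto {0:a}
drop 3:y onto {1:y}
drop 4:y onto {3:y}
drop 5:c onto {2:a}
drop 6:c onto {5:c}
drop 7:a onto {6:c}
drop 8:y onto {4:y}
drop 9:c onto {7:a}
drop 10:a onto {9:c}
ground layer = {0:a, 1:y}
drop-orders for the pieces not yet dropped (sum over which currently-grounded one goes next):
  1 to go: {8} 1  {10} 1
  2 to go: {4,8} 1  {8,10} 2  {9,10} 1
  3 to go: {3,4,8} 1  {4,8,10} 3  {7,9,10} 1  {8,9,10} 3
  4 to go: {1,3,4,8} 1  {3,4,8,10} 4  {4,8,9,10} 6  {6,7,9,10} 1  {7,8,9,10} 4
  5 to go: {1,3,4,8,10} 5  {3,4,8,9,10} 10  {4,7,8,9,10} 10  {5,6,7,9,10} 1  {6,7,8,9,10} 5
  6 to go: {1,3,4,8,9,10} 15  {2,5,6,7,9,10} 1  {3,4,7,8,9,10} 20  {4,6,7,8,9,10} 15  {5,6,7,8,9,10} 6
  7 to go: {0,2,5,6,7,9,10} 1  {1,3,4,7,8,9,10} 35  {2,5,6,7,8,9,10} 7  {3,4,6,7,8,9,10} 35  {4,5,6,7,8,9,10} 21
  8 to go: {0,2,5,6,7,8,9,10} 8  {1,3,4,6,7,8,9,10} 70  {2,4,5,6,7,8,9,10} 28  {3,4,5,6,7,8,9,10} 56
  9 to go: {0,2,4,5,6,7,8,9,10} 36  {1,3,4,5,6,7,8,9,10} 126  {2,3,4,5,6,7,8,9,10} 84
  if 0:a drops first: 210 orders
  if 1:y drops first: 120 orders
heap linearizations: 330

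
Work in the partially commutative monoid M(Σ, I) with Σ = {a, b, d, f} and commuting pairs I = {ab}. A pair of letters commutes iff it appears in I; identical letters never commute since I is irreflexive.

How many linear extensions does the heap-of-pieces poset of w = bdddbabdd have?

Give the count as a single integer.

3

piece 0:b — minimal
piece 1:d rests on {0:b}
piece 2:d rests on {1:d}
piece 3:d rests on {2:d}
piece 4:b rests on {3:d}
piece 5:a rests on {3:d}
piece 6:b rests on {4:b}
piece 7:d rests on {5:a, 6:b}
piece 8:d rests on {7:d}
minimal pieces: {0:b}
ways to finish when only these pieces remain (= sum over removing one remaining piece with nothing left below it):
  1 left: {8}→1
  2 left: {7,8}→1
  3 left: {5,7,8}→1  {6,7,8}→1
  4 left: {4,6,7,8}→1  {5,6,7,8}→2
  5 left: {4,5,6,7,8}→3
  6 left: {3,4,5,6,7,8}→3
  7 left: {2,3,4,5,6,7,8}→3
  placing 0:b first → 3 extensions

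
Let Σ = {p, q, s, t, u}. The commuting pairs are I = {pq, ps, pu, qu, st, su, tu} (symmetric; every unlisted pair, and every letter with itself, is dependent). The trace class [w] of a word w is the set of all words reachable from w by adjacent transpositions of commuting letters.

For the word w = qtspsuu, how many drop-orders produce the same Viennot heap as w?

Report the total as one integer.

0(q) covers ∅
1(t) covers 0:q
2(s) covers 0:q
3(p) covers 1:t
4(s) covers 2:s
5(u) covers ∅
6(u) covers 5:u
floor of heap: 0:q, 5:u
completions by unplaced set U, small U first (add the entries for U minus each lowest piece of U):
  |U|=1: {3}:1  {4}:1  {6}:1
  |U|=2: {1,3}:1  {2,4}:1  {3,4}:2  {3,6}:2  {4,6}:2  {5,6}:1
  |U|=3: {1,3,4}:3  {1,3,6}:3  {2,3,4}:3  {2,4,6}:3  {3,4,6}:6  {3,5,6}:3  {4,5,6}:3
  |U|=4: {1,2,3,4}:6  {1,3,4,6}:12  {1,3,5,6}:6  {2,3,4,6}:12  {2,4,5,6}:6  {3,4,5,6}:12
  |U|=5: {0,1,2,3,4}:6  {1,2,3,4,6}:30  {1,3,4,5,6}:30  {2,3,4,5,6}:30
  start at 0(q): 90
  start at 5(u): 36
sum over floor = 126

126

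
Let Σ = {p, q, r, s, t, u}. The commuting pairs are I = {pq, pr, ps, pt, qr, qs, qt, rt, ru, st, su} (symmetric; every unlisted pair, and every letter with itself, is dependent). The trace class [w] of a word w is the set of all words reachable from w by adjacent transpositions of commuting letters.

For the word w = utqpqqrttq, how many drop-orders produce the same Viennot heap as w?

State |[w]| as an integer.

#0=u has no predecessor
#1=t depends on [0:u]
#2=q depends on [0:u]
#3=p depends on [0:u]
#4=q depends on [2:q]
#5=q depends on [4:q]
#6=r has no predecessor
#7=t depends on [1:t]
#8=t depends on [7:t]
#9=q depends on [5:q]
sources: [0:u, 6:r]
N(rest) = Σ N(rest − s) over sources s of rest; N(one piece) = 1:
  size 1 → [3]=1  [6]=1  [8]=1  [9]=1
  size 2 → [3,6]=2  [3,8]=2  [3,9]=2  [5,9]=1  [6,8]=2  [6,9]=2  [7,8]=1  [8,9]=2
  size 3 → [1,7,8]=1  [3,5,9]=3  [3,6,8]=6  [3,6,9]=6  [3,7,8]=3  [3,8,9]=6  [4,5,9]=1  [5,6,9]=3  [5,8,9]=3  [6,7,8]=3  [6,8,9]=6  [7,8,9]=3
  size 4 → [1,3,7,8]=4  [1,6,7,8]=4  [1,7,8,9]=4  [2,4,5,9]=1  [3,4,5,9]=4  [3,5,6,9]=12  [3,5,8,9]=12  [3,6,7,8]=12  [3,6,8,9]=24  [3,7,8,9]=12  [4,5,6,9]=4  [4,5,8,9]=4  [5,6,8,9]=12  [5,7,8,9]=6  [6,7,8,9]=12
  size 5 → [1,3,6,7,8]=20  [1,3,7,8,9]=20  [1,5,7,8,9]=10  [1,6,7,8,9]=20  [2,3,4,5,9]=5  [2,4,5,6,9]=5  [2,4,5,8,9]=5  [3,4,5,6,9]=20  [3,4,5,8,9]=20  [3,5,6,8,9]=60  [3,5,7,8,9]=30  [3,6,7,8,9]=60  [4,5,6,8,9]=20  [4,5,7,8,9]=10  [5,6,7,8,9]=30
  size 6 → [1,3,5,7,8,9]=60  [1,3,6,7,8,9]=120  [1,4,5,7,8,9]=20  [1,5,6,7,8,9]=60  [2,3,4,5,6,9]=30  [2,3,4,5,8,9]=30  [2,4,5,6,8,9]=30  [2,4,5,7,8,9]=15  [3,4,5,6,8,9]=120  [3,4,5,7,8,9]=60  [3,5,6,7,8,9]=180  [4,5,6,7,8,9]=60
  size 7 → [1,2,4,5,7,8,9]=35  [1,3,4,5,7,8,9]=140  [1,3,5,6,7,8,9]=420  [1,4,5,6,7,8,9]=140  [2,3,4,5,6,8,9]=210  [2,3,4,5,7,8,9]=105  [2,4,5,6,7,8,9]=105  [3,4,5,6,7,8,9]=420
  size 8 → [1,2,3,4,5,7,8,9]=280  [1,2,4,5,6,7,8,9]=280  [1,3,4,5,6,7,8,9]=1120  [2,3,4,5,6,7,8,9]=840
  first=0(u) contributes 2520
  first=6(r) contributes 280
|[w]| = 2800

2800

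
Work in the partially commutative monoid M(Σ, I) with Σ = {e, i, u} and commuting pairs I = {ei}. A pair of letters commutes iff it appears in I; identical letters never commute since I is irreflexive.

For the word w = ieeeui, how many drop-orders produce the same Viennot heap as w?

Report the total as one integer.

4

drop 0:i onto floor
drop 1:e onto floor
drop 2:e onto {1:e}
drop 3:e onto {2:e}
drop 4:u onto {0:i, 3:e}
drop 5:i onto {4:u}
ground layer = {0:i, 1:e}
drop-orders for the pieces not yet dropped (sum over which currently-grounded one goes next):
  1 to go: {5} 1
  2 to go: {4,5} 1
  3 to go: {0,4,5} 1  {3,4,5} 1
  4 to go: {0,3,4,5} 2  {2,3,4,5} 1
  if 0:i drops first: 1 orders
  if 1:e drops first: 3 orders
heap linearizations: 4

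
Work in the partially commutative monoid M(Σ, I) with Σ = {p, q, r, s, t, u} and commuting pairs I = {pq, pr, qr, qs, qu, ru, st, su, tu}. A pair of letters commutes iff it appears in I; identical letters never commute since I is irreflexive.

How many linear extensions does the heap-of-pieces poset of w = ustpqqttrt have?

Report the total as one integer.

38

0(u) covers ∅
1(s) covers ∅
2(t) covers ∅
3(p) covers 0:u, 1:s, 2:t
4(q) covers 2:t
5(q) covers 4:q
6(t) covers 3:p, 5:q
7(t) covers 6:t
8(r) covers 7:t
9(t) covers 8:r
floor of heap: 0:u, 1:s, 2:t
completions by unplaced set U, small U first (add the entries for U minus each lowest piece of U):
  |U|=1: {9}:1
  |U|=2: {8,9}:1
  |U|=3: {7,8,9}:1
  |U|=4: {6,7,8,9}:1
  |U|=5: {3,6,7,8,9}:1  {5,6,7,8,9}:1
  |U|=6: {0,3,6,7,8,9}:1  {1,3,6,7,8,9}:1  {3,5,6,7,8,9}:2  {4,5,6,7,8,9}:1
  |U|=7: {0,1,3,6,7,8,9}:2  {0,3,5,6,7,8,9}:3  {1,3,5,6,7,8,9}:3  {3,4,5,6,7,8,9}:3
  |U|=8: {0,1,3,5,6,7,8,9}:8  {0,3,4,5,6,7,8,9}:6  {1,3,4,5,6,7,8,9}:6  {2,3,4,5,6,7,8,9}:3
  start at 0(u): 9
  start at 1(s): 9
  start at 2(t): 20
sum over floor = 38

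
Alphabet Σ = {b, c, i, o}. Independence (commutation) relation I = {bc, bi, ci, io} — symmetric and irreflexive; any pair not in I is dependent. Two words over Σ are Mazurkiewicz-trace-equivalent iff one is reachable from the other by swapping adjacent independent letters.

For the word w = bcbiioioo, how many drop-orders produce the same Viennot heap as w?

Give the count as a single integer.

drop 0:b onto floor
drop 1:c onto floor
drop 2:b onto {0:b}
drop 3:i onto floor
drop 4:i onto {3:i}
drop 5:o onto {1:c, 2:b}
drop 6:i onto {4:i}
drop 7:o onto {5:o}
drop 8:o onto {7:o}
ground layer = {0:b, 1:c, 3:i}
drop-orders for the pieces not yet dropped (sum over which currently-grounded one goes next):
  1 to go: {6} 1  {8} 1
  2 to go: {4,6} 1  {6,8} 2  {7,8} 1
  3 to go: {3,4,6} 1  {4,6,8} 3  {5,7,8} 1  {6,7,8} 3
  4 to go: {1,5,7,8} 1  {2,5,7,8} 1  {3,4,6,8} 4  {4,6,7,8} 6  {5,6,7,8} 4
  5 to go: {0,2,5,7,8} 1  {1,2,5,7,8} 2  {1,5,6,7,8} 5  {2,5,6,7,8} 5  {3,4,6,7,8} 10  {4,5,6,7,8} 10
  6 to go: {0,1,2,5,7,8} 3  {0,2,5,6,7,8} 6  {1,2,5,6,7,8} 12  {1,4,5,6,7,8} 15  {2,4,5,6,7,8} 15  {3,4,5,6,7,8} 20
  7 to go: {0,1,2,5,6,7,8} 21  {0,2,4,5,6,7,8} 21  {1,2,4,5,6,7,8} 42  {1,3,4,5,6,7,8} 35  {2,3,4,5,6,7,8} 35
  if 0:b drops first: 112 orders
  if 1:c drops first: 56 orders
  if 3:i drops first: 84 orders
heap linearizations: 252

252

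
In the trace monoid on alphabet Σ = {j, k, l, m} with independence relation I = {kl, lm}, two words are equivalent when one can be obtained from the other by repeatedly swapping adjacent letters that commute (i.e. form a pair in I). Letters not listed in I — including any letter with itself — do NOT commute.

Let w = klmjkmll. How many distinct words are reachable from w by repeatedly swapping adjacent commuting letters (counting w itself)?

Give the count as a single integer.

18

piece 0:k — minimal
piece 1:l — minimal
piece 2:m rests on {0:k}
piece 3:j rests on {1:l, 2:m}
piece 4:k rests on {3:j}
piece 5:m rests on {4:k}
piece 6:l rests on {3:j}
piece 7:l rests on {6:l}
minimal pieces: {0:k, 1:l}
ways to finish when only these pieces remain (= sum over removing one remaining piece with nothing left below it):
  1 left: {5}→1  {7}→1
  2 left: {4,5}→1  {5,7}→2  {6,7}→1
  3 left: {4,5,7}→3  {5,6,7}→3
  4 left: {4,5,6,7}→6
  5 left: {3,4,5,6,7}→6
  6 left: {1,3,4,5,6,7}→6  {2,3,4,5,6,7}→6
  placing 0:k first → 12 extensions
  placing 1:l first → 6 extensions
total linear extensions = 18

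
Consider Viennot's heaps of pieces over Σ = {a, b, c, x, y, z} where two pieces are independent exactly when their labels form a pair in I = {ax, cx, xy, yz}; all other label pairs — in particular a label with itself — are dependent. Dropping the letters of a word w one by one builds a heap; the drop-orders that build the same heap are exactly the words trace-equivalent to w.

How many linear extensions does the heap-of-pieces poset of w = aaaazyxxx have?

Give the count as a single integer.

#0=a has no predecessor
#1=a depends on [0:a]
#2=a depends on [1:a]
#3=a depends on [2:a]
#4=z depends on [3:a]
#5=y depends on [3:a]
#6=x depends on [4:z]
#7=x depends on [6:x]
#8=x depends on [7:x]
sources: [0:a]
N(rest) = Σ N(rest − s) over sources s of rest; N(one piece) = 1:
  size 1 → [5]=1  [8]=1
  size 2 → [5,8]=2  [7,8]=1
  size 3 → [5,7,8]=3  [6,7,8]=1
  size 4 → [4,6,7,8]=1  [5,6,7,8]=4
  size 5 → [4,5,6,7,8]=5
  size 6 → [3,4,5,6,7,8]=5
  size 7 → [2,3,4,5,6,7,8]=5
  first=0(a) contributes 5

5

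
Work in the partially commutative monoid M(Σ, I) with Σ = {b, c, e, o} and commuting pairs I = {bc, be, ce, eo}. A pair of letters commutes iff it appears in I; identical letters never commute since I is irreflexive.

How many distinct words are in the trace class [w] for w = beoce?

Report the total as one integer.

0(b) covers ∅
1(e) covers ∅
2(o) covers 0:b
3(c) covers 2:o
4(e) covers 1:e
floor of heap: 0:b, 1:e
completions by unplaced set U, small U first (add the entries for U minus each lowest piece of U):
  |U|=1: {3}:1  {4}:1
  |U|=2: {1,4}:1  {2,3}:1  {3,4}:2
  |U|=3: {0,2,3}:1  {1,3,4}:3  {2,3,4}:3
  start at 0(b): 6
  start at 1(e): 4
sum over floor = 10

10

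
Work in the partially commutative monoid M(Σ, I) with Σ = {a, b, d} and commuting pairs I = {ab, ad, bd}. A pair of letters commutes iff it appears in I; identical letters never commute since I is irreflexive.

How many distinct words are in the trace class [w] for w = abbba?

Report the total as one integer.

drop 0:a onto floor
drop 1:b onto floor
drop 2:b onto {1:b}
drop 3:b onto {2:b}
drop 4:a onto {0:a}
ground layer = {0:a, 1:b}
drop-orders for the pieces not yet dropped (sum over which currently-grounded one goes next):
  1 to go: {3} 1  {4} 1
  2 to go: {0,4} 1  {2,3} 1  {3,4} 2
  3 to go: {0,3,4} 3  {1,2,3} 1  {2,3,4} 3
  if 0:a drops first: 4 orders
  if 1:b drops first: 6 orders
heap linearizations: 10

10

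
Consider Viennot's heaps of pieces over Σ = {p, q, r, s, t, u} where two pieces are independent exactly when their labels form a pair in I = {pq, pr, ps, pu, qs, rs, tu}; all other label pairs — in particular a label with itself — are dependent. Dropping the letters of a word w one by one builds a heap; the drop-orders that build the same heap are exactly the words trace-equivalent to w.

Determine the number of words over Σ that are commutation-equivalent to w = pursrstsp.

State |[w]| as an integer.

0(p) covers ∅
1(u) covers ∅
2(r) covers 1:u
3(s) covers 1:u
4(r) covers 2:r
5(s) covers 3:s
6(t) covers 0:p, 4:r, 5:s
7(s) covers 6:t
8(p) covers 6:t
floor of heap: 0:p, 1:u
completions by unplaced set U, small U first (add the entries for U minus each lowest piece of U):
  |U|=1: {7}:1  {8}:1
  |U|=2: {7,8}:2
  |U|=3: {6,7,8}:2
  |U|=4: {0,6,7,8}:2  {4,6,7,8}:2  {5,6,7,8}:2
  |U|=5: {0,4,6,7,8}:4  {0,5,6,7,8}:4  {2,4,6,7,8}:2  {3,5,6,7,8}:2  {4,5,6,7,8}:4
  |U|=6: {0,2,4,6,7,8}:6  {0,3,5,6,7,8}:6  {0,4,5,6,7,8}:12  {2,4,5,6,7,8}:6  {3,4,5,6,7,8}:6
  |U|=7: {0,2,4,5,6,7,8}:24  {0,3,4,5,6,7,8}:24  {2,3,4,5,6,7,8}:12
  start at 0(p): 12
  start at 1(u): 60
sum over floor = 72

72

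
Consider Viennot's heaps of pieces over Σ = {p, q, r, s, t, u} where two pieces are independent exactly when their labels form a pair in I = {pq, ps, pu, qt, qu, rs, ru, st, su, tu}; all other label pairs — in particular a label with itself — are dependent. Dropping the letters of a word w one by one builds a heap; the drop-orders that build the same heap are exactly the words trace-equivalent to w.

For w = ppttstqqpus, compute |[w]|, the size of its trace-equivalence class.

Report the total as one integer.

2310

0(p) covers ∅
1(p) covers 0:p
2(t) covers 1:p
3(t) covers 2:t
4(s) covers ∅
5(t) covers 3:t
6(q) covers 4:s
7(q) covers 6:q
8(p) covers 5:t
9(u) covers ∅
10(s) covers 7:q
floor of heap: 0:p, 4:s, 9:u
completions by unplaced set U, small U first (add the entries for U minus each lowest piece of U):
  |U|=1: {8}:1  {9}:1  {10}:1
  |U|=2: {5,8}:1  {7,10}:1  {8,9}:2  {8,10}:2  {9,10}:2
  |U|=3: {3,5,8}:1  {5,8,9}:3  {5,8,10}:3  {6,7,10}:1  {7,8,10}:3  {7,9,10}:3  {8,9,10}:6
  |U|=4: {2,3,5,8}:1  {3,5,8,9}:4  {3,5,8,10}:4  {4,6,7,10}:1  {5,7,8,10}:6  {5,8,9,10}:12  {6,7,8,10}:4  {6,7,9,10}:4  {7,8,9,10}:12
  |U|=5: {1,2,3,5,8}:1  {2,3,5,8,9}:5  {2,3,5,8,10}:5  {3,5,7,8,10}:10  {3,5,8,9,10}:20  {4,6,7,8,10}:5  {4,6,7,9,10}:5  {5,6,7,8,10}:10  {5,7,8,9,10}:30  {6,7,8,9,10}:20
  |U|=6: {0,1,2,3,5,8}:1  {1,2,3,5,8,9}:6  {1,2,3,5,8,10}:6  {2,3,5,7,8,10}:15  {2,3,5,8,9,10}:30  {3,5,6,7,8,10}:20  {3,5,7,8,9,10}:60  {4,5,6,7,8,10}:15  {4,6,7,8,9,10}:30  {5,6,7,8,9,10}:60
  |U|=7: {0,1,2,3,5,8,9}:7  {0,1,2,3,5,8,10}:7  {1,2,3,5,7,8,10}:21  {1,2,3,5,8,9,10}:42  {2,3,5,6,7,8,10}:35  {2,3,5,7,8,9,10}:105  {3,4,5,6,7,8,10}:35  {3,5,6,7,8,9,10}:140  {4,5,6,7,8,9,10}:105
  |U|=8: {0,1,2,3,5,7,8,10}:28  {0,1,2,3,5,8,9,10}:56  {1,2,3,5,6,7,8,10}:56  {1,2,3,5,7,8,9,10}:168  {2,3,4,5,6,7,8,10}:70  {2,3,5,6,7,8,9,10}:280  {3,4,5,6,7,8,9,10}:280
  |U|=9: {0,1,2,3,5,6,7,8,10}:84  {0,1,2,3,5,7,8,9,10}:252  {1,2,3,4,5,6,7,8,10}:126  {1,2,3,5,6,7,8,9,10}:504  {2,3,4,5,6,7,8,9,10}:630
  start at 0(p): 1260
  start at 4(s): 840
  start at 9(u): 210
sum over floor = 2310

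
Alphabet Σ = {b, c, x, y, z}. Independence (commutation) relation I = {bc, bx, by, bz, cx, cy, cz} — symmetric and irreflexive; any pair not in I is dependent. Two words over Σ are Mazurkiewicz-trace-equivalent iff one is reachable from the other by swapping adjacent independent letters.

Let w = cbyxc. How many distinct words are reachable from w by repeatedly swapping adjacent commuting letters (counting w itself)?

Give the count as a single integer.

piece 0:c — minimal
piece 1:b — minimal
piece 2:y — minimal
piece 3:x rests on {2:y}
piece 4:c rests on {0:c}
minimal pieces: {0:c, 1:b, 2:y}
ways to finish when only these pieces remain (= sum over removing one remaining piece with nothing left below it):
  1 left: {1}→1  {3}→1  {4}→1
  2 left: {0,4}→1  {1,3}→2  {1,4}→2  {2,3}→1  {3,4}→2
  3 left: {0,1,4}→3  {0,3,4}→3  {1,2,3}→3  {1,3,4}→6  {2,3,4}→3
  placing 0:c first → 12 extensions
  placing 1:b first → 6 extensions
  placing 2:y first → 12 extensions
total linear extensions = 30

30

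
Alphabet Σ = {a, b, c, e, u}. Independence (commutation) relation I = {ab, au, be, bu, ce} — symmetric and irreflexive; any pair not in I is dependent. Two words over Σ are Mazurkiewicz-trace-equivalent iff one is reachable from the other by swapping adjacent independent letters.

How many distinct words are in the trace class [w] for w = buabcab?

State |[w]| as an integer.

24

drop 0:b onto floor
drop 1:u onto floor
drop 2:a onto floor
drop 3:b onto {0:b}
drop 4:c onto {1:u, 2:a, 3:b}
drop 5:a onto {4:c}
drop 6:b onto {4:c}
ground layer = {0:b, 1:u, 2:a}
drop-orders for the pieces not yet dropped (sum over which currently-grounded one goes next):
  1 to go: {5} 1  {6} 1
  2 to go: {5,6} 2
  3 to go: {4,5,6} 2
  4 to go: {1,4,5,6} 2  {2,4,5,6} 2  {3,4,5,6} 2
  5 to go: {0,3,4,5,6} 2  {1,2,4,5,6} 4  {1,3,4,5,6} 4  {2,3,4,5,6} 4
  if 0:b drops first: 12 orders
  if 1:u drops first: 6 orders
  if 2:a drops first: 6 orders
heap linearizations: 24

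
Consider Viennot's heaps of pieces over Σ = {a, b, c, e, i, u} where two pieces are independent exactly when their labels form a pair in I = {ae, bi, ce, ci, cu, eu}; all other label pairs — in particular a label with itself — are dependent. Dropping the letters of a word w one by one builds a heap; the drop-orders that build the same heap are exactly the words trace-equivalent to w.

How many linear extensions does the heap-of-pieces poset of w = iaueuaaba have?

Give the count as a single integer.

piece 0:i — minimal
piece 1:a rests on {0:i}
piece 2:u rests on {1:a}
piece 3:e rests on {0:i}
piece 4:u rests on {2:u}
piece 5:a rests on {4:u}
piece 6:a rests on {5:a}
piece 7:b rests on {3:e, 6:a}
piece 8:a rests on {7:b}
minimal pieces: {0:i}
ways to finish when only these pieces remain (= sum over removing one remaining piece with nothing left below it):
  1 left: {8}→1
  2 left: {7,8}→1
  3 left: {3,7,8}→1  {6,7,8}→1
  4 left: {3,6,7,8}→2  {5,6,7,8}→1
  5 left: {3,5,6,7,8}→3  {4,5,6,7,8}→1
  6 left: {2,4,5,6,7,8}→1  {3,4,5,6,7,8}→4
  7 left: {1,2,4,5,6,7,8}→1  {2,3,4,5,6,7,8}→5
  placing 0:i first → 6 extensions

6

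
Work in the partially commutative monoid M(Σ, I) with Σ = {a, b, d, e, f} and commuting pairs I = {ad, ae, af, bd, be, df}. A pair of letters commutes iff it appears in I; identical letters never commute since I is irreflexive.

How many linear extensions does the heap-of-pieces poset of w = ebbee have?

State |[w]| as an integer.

drop 0:e onto floor
drop 1:b onto floor
drop 2:b onto {1:b}
drop 3:e onto {0:e}
drop 4:e onto {3:e}
ground layer = {0:e, 1:b}
drop-orders for the pieces not yet dropped (sum over which currently-grounded one goes next):
  1 to go: {2} 1  {4} 1
  2 to go: {1,2} 1  {2,4} 2  {3,4} 1
  3 to go: {0,3,4} 1  {1,2,4} 3  {2,3,4} 3
  if 0:e drops first: 6 orders
  if 1:b drops first: 4 orders
heap linearizations: 10

10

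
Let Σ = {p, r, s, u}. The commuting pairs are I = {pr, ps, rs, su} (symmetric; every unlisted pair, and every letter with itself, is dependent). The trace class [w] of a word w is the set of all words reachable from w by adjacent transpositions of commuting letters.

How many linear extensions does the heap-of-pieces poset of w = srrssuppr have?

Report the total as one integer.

#0=s has no predecessor
#1=r has no predecessor
#2=r depends on [1:r]
#3=s depends on [0:s]
#4=s depends on [3:s]
#5=u depends on [2:r]
#6=p depends on [5:u]
#7=p depends on [6:p]
#8=r depends on [5:u]
sources: [0:s, 1:r]
N(rest) = Σ N(rest − s) over sources s of rest; N(one piece) = 1:
  size 1 → [4]=1  [7]=1  [8]=1
  size 2 → [3,4]=1  [4,7]=2  [4,8]=2  [6,7]=1  [7,8]=2
  size 3 → [0,3,4]=1  [3,4,7]=3  [3,4,8]=3  [4,6,7]=3  [4,7,8]=6  [6,7,8]=3
  size 4 → [0,3,4,7]=4  [0,3,4,8]=4  [3,4,6,7]=6  [3,4,7,8]=12  [4,6,7,8]=12  [5,6,7,8]=3
  size 5 → [0,3,4,6,7]=10  [0,3,4,7,8]=20  [2,5,6,7,8]=3  [3,4,6,7,8]=30  [4,5,6,7,8]=15
  size 6 → [0,3,4,6,7,8]=60  [1,2,5,6,7,8]=3  [2,4,5,6,7,8]=18  [3,4,5,6,7,8]=45
  size 7 → [0,3,4,5,6,7,8]=105  [1,2,4,5,6,7,8]=21  [2,3,4,5,6,7,8]=63
  first=0(s) contributes 84
  first=1(r) contributes 168
|[w]| = 252

252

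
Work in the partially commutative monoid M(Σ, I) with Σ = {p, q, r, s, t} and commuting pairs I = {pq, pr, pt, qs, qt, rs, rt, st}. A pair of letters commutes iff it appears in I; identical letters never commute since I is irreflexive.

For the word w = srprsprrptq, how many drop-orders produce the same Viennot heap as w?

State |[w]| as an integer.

2772

#0=s has no predecessor
#1=r has no predecessor
#2=p depends on [0:s]
#3=r depends on [1:r]
#4=s depends on [2:p]
#5=p depends on [4:s]
#6=r depends on [3:r]
#7=r depends on [6:r]
#8=p depends on [5:p]
#9=t has no predecessor
#10=q depends on [7:r]
sources: [0:s, 1:r, 9:t]
N(rest) = Σ N(rest − s) over sources s of rest; N(one piece) = 1:
  size 1 → [8]=1  [9]=1  [10]=1
  size 2 → [5,8]=1  [7,10]=1  [8,9]=2  [8,10]=2  [9,10]=2
  size 3 → [4,5,8]=1  [5,8,9]=3  [5,8,10]=3  [6,7,10]=1  [7,8,10]=3  [7,9,10]=3  [8,9,10]=6
  size 4 → [2,4,5,8]=1  [3,6,7,10]=1  [4,5,8,9]=4  [4,5,8,10]=4  [5,7,8,10]=6  [5,8,9,10]=12  [6,7,8,10]=4  [6,7,9,10]=4  [7,8,9,10]=12
  size 5 → [0,2,4,5,8]=1  [1,3,6,7,10]=1  [2,4,5,8,9]=5  [2,4,5,8,10]=5  [3,6,7,8,10]=5  [3,6,7,9,10]=5  [4,5,7,8,10]=10  [4,5,8,9,10]=20  [5,6,7,8,10]=10  [5,7,8,9,10]=30  [6,7,8,9,10]=20
  size 6 → [0,2,4,5,8,9]=6  [0,2,4,5,8,10]=6  [1,3,6,7,8,10]=6  [1,3,6,7,9,10]=6  [2,4,5,7,8,10]=15  [2,4,5,8,9,10]=30  [3,5,6,7,8,10]=15  [3,6,7,8,9,10]=30  [4,5,6,7,8,10]=20  [4,5,7,8,9,10]=60  [5,6,7,8,9,10]=60
  size 7 → [0,2,4,5,7,8,10]=21  [0,2,4,5,8,9,10]=42  [1,3,5,6,7,8,10]=21  [1,3,6,7,8,9,10]=42  [2,4,5,6,7,8,10]=35  [2,4,5,7,8,9,10]=105  [3,4,5,6,7,8,10]=35  [3,5,6,7,8,9,10]=105  [4,5,6,7,8,9,10]=140
  size 8 → [0,2,4,5,6,7,8,10]=56  [0,2,4,5,7,8,9,10]=168  [1,3,4,5,6,7,8,10]=56  [1,3,5,6,7,8,9,10]=168  [2,3,4,5,6,7,8,10]=70  [2,4,5,6,7,8,9,10]=280  [3,4,5,6,7,8,9,10]=280
  size 9 → [0,2,3,4,5,6,7,8,10]=126  [0,2,4,5,6,7,8,9,10]=504  [1,2,3,4,5,6,7,8,10]=126  [1,3,4,5,6,7,8,9,10]=504  [2,3,4,5,6,7,8,9,10]=630
  first=0(s) contributes 1260
  first=1(r) contributes 1260
  first=9(t) contributes 252
|[w]| = 2772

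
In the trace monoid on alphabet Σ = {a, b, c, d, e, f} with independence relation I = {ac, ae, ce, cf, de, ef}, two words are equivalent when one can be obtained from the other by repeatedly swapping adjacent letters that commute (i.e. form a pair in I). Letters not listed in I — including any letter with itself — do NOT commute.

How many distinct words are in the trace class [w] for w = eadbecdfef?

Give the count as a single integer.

drop 0:e onto floor
drop 1:a onto floor
drop 2:d onto {1:a}
drop 3:b onto {0:e, 2:d}
drop 4:e onto {3:b}
drop 5:c onto {3:b}
drop 6:d onto {5:c}
drop 7:f onto {6:d}
drop 8:e onto {4:e}
drop 9:f onto {7:f}
ground layer = {0:e, 1:a}
drop-orders for the pieces not yet dropped (sum over which currently-grounded one goes next):
  1 to go: {8} 1  {9} 1
  2 to go: {4,8} 1  {7,9} 1  {8,9} 2
  3 to go: {4,8,9} 3  {6,7,9} 1  {7,8,9} 3
  4 to go: {4,7,8,9} 6  {5,6,7,9} 1  {6,7,8,9} 4
  5 to go: {4,6,7,8,9} 10  {5,6,7,8,9} 5
  6 to go: {4,5,6,7,8,9} 15
  7 to go: {3,4,5,6,7,8,9} 15
  8 to go: {0,3,4,5,6,7,8,9} 15  {2,3,4,5,6,7,8,9} 15
  if 0:e drops first: 15 orders
  if 1:a drops first: 30 orders
heap linearizations: 45

45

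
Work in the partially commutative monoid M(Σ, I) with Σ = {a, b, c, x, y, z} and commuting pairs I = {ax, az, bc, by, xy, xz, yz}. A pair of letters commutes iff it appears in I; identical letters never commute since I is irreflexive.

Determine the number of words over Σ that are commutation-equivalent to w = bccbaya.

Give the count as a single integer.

6

0(b) covers ∅
1(c) covers ∅
2(c) covers 1:c
3(b) covers 0:b
4(a) covers 2:c, 3:b
5(y) covers 4:a
6(a) covers 5:y
floor of heap: 0:b, 1:c
completions by unplaced set U, small U first (add the entries for U minus each lowest piece of U):
  |U|=1: {6}:1
  |U|=2: {5,6}:1
  |U|=3: {4,5,6}:1
  |U|=4: {2,4,5,6}:1  {3,4,5,6}:1
  |U|=5: {0,3,4,5,6}:1  {1,2,4,5,6}:1  {2,3,4,5,6}:2
  start at 0(b): 3
  start at 1(c): 3
sum over floor = 6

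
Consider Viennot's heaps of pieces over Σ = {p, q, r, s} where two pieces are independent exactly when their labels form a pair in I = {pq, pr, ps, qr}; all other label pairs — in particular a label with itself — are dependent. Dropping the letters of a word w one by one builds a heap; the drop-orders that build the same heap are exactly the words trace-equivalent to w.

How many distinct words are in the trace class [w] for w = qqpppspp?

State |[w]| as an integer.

drop 0:q onto floor
drop 1:q onto {0:q}
drop 2:p onto floor
drop 3:p onto {2:p}
drop 4:p onto {3:p}
drop 5:s onto {1:q}
drop 6:p onto {4:p}
drop 7:p onto {6:p}
ground layer = {0:q, 2:p}
drop-orders for the pieces not yet dropped (sum over which currently-grounded one goes next):
  1 to go: {5} 1  {7} 1
  2 to go: {1,5} 1  {5,7} 2  {6,7} 1
  3 to go: {0,1,5} 1  {1,5,7} 3  {4,6,7} 1  {5,6,7} 3
  4 to go: {0,1,5,7} 4  {1,5,6,7} 6  {3,4,6,7} 1  {4,5,6,7} 4
  5 to go: {0,1,5,6,7} 10  {1,4,5,6,7} 10  {2,3,4,6,7} 1  {3,4,5,6,7} 5
  6 to go: {0,1,4,5,6,7} 20  {1,3,4,5,6,7} 15  {2,3,4,5,6,7} 6
  if 0:q drops first: 21 orders
  if 2:p drops first: 35 orders
heap linearizations: 56

56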